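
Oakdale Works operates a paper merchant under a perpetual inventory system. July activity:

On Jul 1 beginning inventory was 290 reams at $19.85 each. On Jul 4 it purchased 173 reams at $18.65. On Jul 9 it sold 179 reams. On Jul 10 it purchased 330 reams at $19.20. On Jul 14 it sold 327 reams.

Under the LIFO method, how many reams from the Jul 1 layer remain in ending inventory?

284

Jul 9, 179 sold [LIFO — newest first]: 173 @ $18.65 + 6 @ $19.85 = $3,345.55
Jul 14, 327 sold [LIFO — newest first]: 327 @ $19.20 = $6,278.40
Total COGS = $3,345.55 + $6,278.40 = $9,623.95
Ending inventory: 284 @ $19.85 + 3 @ $19.20 = $5,695.00
Check: goods available $15,318.95 = COGS $9,623.95 + ending $5,695.00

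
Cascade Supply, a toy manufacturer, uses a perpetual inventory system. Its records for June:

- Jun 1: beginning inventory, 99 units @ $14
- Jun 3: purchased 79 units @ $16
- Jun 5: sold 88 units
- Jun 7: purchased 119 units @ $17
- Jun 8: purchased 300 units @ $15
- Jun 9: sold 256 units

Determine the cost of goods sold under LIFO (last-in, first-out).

Jun 5, 88 sold [LIFO — newest first]: 79 @ $16 + 9 @ $14 = $1,390
Jun 9, 256 sold [LIFO — newest first]: 256 @ $15 = $3,840
Total COGS = $1,390 + $3,840 = $5,230
Ending inventory: 90 @ $14 + 119 @ $17 + 44 @ $15 = $3,943

COGS = $5,230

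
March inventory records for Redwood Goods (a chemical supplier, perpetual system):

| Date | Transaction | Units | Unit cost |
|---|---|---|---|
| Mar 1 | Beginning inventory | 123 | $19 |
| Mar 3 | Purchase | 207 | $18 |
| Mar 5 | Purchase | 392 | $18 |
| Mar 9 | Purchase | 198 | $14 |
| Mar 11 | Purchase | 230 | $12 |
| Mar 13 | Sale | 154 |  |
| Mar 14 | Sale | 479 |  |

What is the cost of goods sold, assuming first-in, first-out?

Mar 13, 154 sold [FIFO — oldest first]: 123 @ $19 + 31 @ $18 = $2,895
Mar 14, 479 sold [FIFO — oldest first]: 176 @ $18 + 303 @ $18 = $8,622
Total COGS = $2,895 + $8,622 = $11,517
Ending inventory: 89 @ $18 + 198 @ $14 + 230 @ $12 = $7,134

COGS = $11,517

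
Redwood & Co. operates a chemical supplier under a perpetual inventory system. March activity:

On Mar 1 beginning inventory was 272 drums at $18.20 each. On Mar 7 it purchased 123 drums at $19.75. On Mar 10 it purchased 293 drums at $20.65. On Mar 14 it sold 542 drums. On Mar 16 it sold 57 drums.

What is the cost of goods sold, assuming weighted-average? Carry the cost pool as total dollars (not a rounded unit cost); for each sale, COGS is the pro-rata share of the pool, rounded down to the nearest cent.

After Mar 1: 272 on hand, pool $4,950.40 (≈ $18.2000 each)
After Mar 7: 395 on hand, pool $7,379.65 (≈ $18.6827 each)
After Mar 10: 688 on hand, pool $13,430.10 (≈ $19.5205 each)
Mar 14, sell 542: 542/688 × $13,430.10 → $10,580.10
Mar 16, sell 57: 57/146 × $2,850.00 → $1,112.67
Total COGS = $10,580.10 + $1,112.67 = $11,692.77
Ending inventory (cost pool remaining) = $1,737.33

COGS = $11,692.77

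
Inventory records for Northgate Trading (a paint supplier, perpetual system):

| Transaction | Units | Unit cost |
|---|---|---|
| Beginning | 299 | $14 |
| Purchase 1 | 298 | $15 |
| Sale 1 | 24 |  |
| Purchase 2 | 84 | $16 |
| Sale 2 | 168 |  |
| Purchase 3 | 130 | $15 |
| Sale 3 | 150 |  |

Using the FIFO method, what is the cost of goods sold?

Sale 1 (24) [FIFO — oldest first]: 24 @ $14 = $336
Sale 2 (168) [FIFO — oldest first]: 168 @ $14 = $2,352
Sale 3 (150) [FIFO — oldest first]: 107 @ $14 + 43 @ $15 = $2,143
Total COGS = $336 + $2,352 + $2,143 = $4,831
Ending inventory: 255 @ $15 + 84 @ $16 + 130 @ $15 = $7,119
Check: goods available $11,950 = COGS $4,831 + ending $7,119

COGS = $4,831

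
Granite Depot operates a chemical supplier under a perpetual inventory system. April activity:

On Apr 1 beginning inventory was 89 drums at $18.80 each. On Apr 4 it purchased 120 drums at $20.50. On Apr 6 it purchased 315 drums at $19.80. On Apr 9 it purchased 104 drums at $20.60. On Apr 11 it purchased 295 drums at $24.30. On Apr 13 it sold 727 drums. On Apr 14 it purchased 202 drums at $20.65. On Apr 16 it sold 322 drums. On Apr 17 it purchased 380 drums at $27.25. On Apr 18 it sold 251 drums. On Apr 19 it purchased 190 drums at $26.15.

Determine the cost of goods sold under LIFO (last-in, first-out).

COGS = $29,263.35

Apr 13, 727 sold [LIFO — newest first]: 295 @ $24.30 + 104 @ $20.60 + 315 @ $19.80 + 13 @ $20.50 = $15,814.40
Apr 16, 322 sold [LIFO — newest first]: 202 @ $20.65 + 107 @ $20.50 + 13 @ $18.80 = $6,609.20
Apr 18, 251 sold [LIFO — newest first]: 251 @ $27.25 = $6,839.75
Total COGS = $15,814.40 + $6,609.20 + $6,839.75 = $29,263.35
Ending inventory: 76 @ $18.80 + 129 @ $27.25 + 190 @ $26.15 = $9,912.55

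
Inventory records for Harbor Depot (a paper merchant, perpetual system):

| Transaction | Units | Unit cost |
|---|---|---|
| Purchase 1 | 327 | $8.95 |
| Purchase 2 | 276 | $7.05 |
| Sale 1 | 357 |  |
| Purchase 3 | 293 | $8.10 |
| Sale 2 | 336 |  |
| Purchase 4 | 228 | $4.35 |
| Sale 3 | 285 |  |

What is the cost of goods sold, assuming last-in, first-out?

COGS = $6,930.85

Sale 1 (357) [LIFO — newest first]: 276 @ $7.05 + 81 @ $8.95 = $2,670.75
Sale 2 (336) [LIFO — newest first]: 293 @ $8.10 + 43 @ $8.95 = $2,758.15
Sale 3 (285) [LIFO — newest first]: 228 @ $4.35 + 57 @ $8.95 = $1,501.95
Total COGS = $2,670.75 + $2,758.15 + $1,501.95 = $6,930.85
Ending inventory: 146 @ $8.95 = $1,306.70
Check: goods available $8,237.55 = COGS $6,930.85 + ending $1,306.70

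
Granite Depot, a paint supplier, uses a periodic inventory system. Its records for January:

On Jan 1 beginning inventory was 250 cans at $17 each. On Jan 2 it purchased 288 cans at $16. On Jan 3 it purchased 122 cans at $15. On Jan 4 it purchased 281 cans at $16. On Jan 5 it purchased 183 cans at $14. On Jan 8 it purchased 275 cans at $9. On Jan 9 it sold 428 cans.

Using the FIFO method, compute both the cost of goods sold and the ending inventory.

Jan 9, 428 sold [FIFO — oldest first]: 250 @ $17 + 178 @ $16 = $7,098
Ending inventory: 110 @ $16 + 122 @ $15 + 281 @ $16 + 183 @ $14 + 275 @ $9 = $13,123
Check: goods available $20,221 = COGS $7,098 + ending $13,123

COGS = $7,098; ending inventory = $13,123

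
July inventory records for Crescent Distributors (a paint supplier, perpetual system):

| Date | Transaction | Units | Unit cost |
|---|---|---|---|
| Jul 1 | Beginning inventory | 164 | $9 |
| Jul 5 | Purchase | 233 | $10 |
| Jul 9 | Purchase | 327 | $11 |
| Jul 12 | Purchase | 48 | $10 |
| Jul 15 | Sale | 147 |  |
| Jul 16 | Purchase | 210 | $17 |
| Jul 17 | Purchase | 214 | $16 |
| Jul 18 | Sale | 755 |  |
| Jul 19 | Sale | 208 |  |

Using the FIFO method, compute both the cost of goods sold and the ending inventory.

Jul 15, 147 sold [FIFO — oldest first]: 147 @ $9 = $1,323
Jul 18, 755 sold [FIFO — oldest first]: 17 @ $9 + 233 @ $10 + 327 @ $11 + 48 @ $10 + 130 @ $17 = $8,770
Jul 19, 208 sold [FIFO — oldest first]: 80 @ $17 + 128 @ $16 = $3,408
Total COGS = $1,323 + $8,770 + $3,408 = $13,501
Ending inventory: 86 @ $16 = $1,376
Check: goods available $14,877 = COGS $13,501 + ending $1,376

COGS = $13,501; ending inventory = $1,376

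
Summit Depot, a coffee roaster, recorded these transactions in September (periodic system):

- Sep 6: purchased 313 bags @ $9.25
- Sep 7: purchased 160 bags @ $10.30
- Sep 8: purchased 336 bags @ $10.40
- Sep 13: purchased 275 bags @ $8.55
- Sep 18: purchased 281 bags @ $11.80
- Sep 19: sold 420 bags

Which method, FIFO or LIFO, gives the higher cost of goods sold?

LIFO

FIFO COGS: 313 @ $9.25 + 107 @ $10.30 = $3,997.35
LIFO COGS: 281 @ $11.80 + 139 @ $8.55 = $4,504.25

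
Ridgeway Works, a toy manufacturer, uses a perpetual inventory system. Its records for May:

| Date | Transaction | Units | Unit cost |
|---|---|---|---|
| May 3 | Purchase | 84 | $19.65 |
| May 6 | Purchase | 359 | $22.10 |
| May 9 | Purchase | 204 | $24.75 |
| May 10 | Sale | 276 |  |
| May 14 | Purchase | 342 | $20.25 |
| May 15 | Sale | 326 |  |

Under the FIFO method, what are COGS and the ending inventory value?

May 10, 276 sold [FIFO — oldest first]: 84 @ $19.65 + 192 @ $22.10 = $5,893.80
May 15, 326 sold [FIFO — oldest first]: 167 @ $22.10 + 159 @ $24.75 = $7,625.95
Total COGS = $5,893.80 + $7,625.95 = $13,519.75
Ending inventory: 45 @ $24.75 + 342 @ $20.25 = $8,039.25

COGS = $13,519.75; ending inventory = $8,039.25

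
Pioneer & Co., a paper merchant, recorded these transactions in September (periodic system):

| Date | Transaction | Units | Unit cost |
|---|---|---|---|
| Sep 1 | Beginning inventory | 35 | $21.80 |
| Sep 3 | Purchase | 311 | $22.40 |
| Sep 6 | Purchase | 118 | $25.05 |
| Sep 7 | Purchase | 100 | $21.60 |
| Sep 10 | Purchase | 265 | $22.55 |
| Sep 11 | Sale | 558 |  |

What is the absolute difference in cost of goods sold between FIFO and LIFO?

$55.95

FIFO COGS: 35 @ $21.80 + 311 @ $22.40 + 118 @ $25.05 + 94 @ $21.60 = $12,715.70
LIFO COGS: 265 @ $22.55 + 100 @ $21.60 + 118 @ $25.05 + 75 @ $22.40 = $12,771.65
Difference = |$12,715.70 − $12,771.65| = $55.95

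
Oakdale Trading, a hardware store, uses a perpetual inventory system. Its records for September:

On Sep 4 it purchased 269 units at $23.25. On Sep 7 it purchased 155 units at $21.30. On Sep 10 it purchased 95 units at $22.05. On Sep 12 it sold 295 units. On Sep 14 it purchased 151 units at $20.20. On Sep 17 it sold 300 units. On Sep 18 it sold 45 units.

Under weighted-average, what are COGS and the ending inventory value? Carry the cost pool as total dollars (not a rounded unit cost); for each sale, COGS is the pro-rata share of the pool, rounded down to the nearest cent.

COGS = $14,054.41; ending inventory = $646.29

After Sep 4: 269 on hand, pool $6,254.25 (≈ $23.2500 each)
After Sep 7: 424 on hand, pool $9,555.75 (≈ $22.5371 each)
After Sep 10: 519 on hand, pool $11,650.50 (≈ $22.4480 each)
Sep 12, sell 295: 295/519 × $11,650.50 → $6,622.15
After Sep 14: 375 on hand, pool $8,078.55 (≈ $21.5428 each)
Sep 17, sell 300: 300/375 × $8,078.55 → $6,462.84
Sep 18, sell 45: 45/75 × $1,615.71 → $969.42
Total COGS = $6,622.15 + $6,462.84 + $969.42 = $14,054.41
Ending inventory (cost pool remaining) = $646.29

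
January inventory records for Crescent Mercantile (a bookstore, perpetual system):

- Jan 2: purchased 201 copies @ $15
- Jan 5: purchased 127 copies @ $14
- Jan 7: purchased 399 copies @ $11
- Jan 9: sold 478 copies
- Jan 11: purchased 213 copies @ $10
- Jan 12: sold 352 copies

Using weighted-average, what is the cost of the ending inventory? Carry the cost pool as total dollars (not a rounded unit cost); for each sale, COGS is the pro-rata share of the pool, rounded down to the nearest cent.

After Jan 2: 201 on hand, pool $3,015.00 (≈ $15.0000 each)
After Jan 5: 328 on hand, pool $4,793.00 (≈ $14.6128 each)
After Jan 7: 727 on hand, pool $9,182.00 (≈ $12.6300 each)
Jan 9, sell 478: 478/727 × $9,182.00 → $6,037.13
After Jan 11: 462 on hand, pool $5,274.87 (≈ $11.4175 each)
Jan 12, sell 352: 352/462 × $5,274.87 → $4,018.94
Total COGS = $6,037.13 + $4,018.94 = $10,056.07
Ending inventory (cost pool remaining) = $1,255.93

Ending inventory = $1,255.93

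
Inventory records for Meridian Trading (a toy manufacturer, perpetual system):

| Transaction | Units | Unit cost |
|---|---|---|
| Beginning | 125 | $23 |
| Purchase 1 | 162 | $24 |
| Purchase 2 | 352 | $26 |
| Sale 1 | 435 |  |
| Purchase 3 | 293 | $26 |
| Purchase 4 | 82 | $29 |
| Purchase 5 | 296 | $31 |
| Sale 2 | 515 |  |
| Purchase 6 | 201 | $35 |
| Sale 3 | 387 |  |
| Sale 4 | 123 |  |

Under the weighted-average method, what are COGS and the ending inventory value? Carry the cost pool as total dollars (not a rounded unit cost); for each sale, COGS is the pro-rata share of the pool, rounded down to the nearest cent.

After Beginning: 125 on hand, pool $2,875.00 (≈ $23.0000 each)
After Purchase 1: 287 on hand, pool $6,763.00 (≈ $23.5645 each)
After Purchase 2: 639 on hand, pool $15,915.00 (≈ $24.9061 each)
Sale 1, sell 435: 435/639 × $15,915.00 → $10,834.15
After Purchase 3: 497 on hand, pool $12,698.85 (≈ $25.5510 each)
After Purchase 4: 579 on hand, pool $15,076.85 (≈ $26.0395 each)
After Purchase 5: 875 on hand, pool $24,252.85 (≈ $27.7175 each)
Sale 2, sell 515: 515/875 × $24,252.85 → $14,274.53
After Purchase 6: 561 on hand, pool $17,013.32 (≈ $30.3268 each)
Sale 3, sell 387: 387/561 × $17,013.32 → $11,736.46
Sale 4, sell 123: 123/174 × $5,276.86 → $3,730.19
Total COGS = $10,834.15 + $14,274.53 + $11,736.46 + $3,730.19 = $40,575.33
Ending inventory (cost pool remaining) = $1,546.67

COGS = $40,575.33; ending inventory = $1,546.67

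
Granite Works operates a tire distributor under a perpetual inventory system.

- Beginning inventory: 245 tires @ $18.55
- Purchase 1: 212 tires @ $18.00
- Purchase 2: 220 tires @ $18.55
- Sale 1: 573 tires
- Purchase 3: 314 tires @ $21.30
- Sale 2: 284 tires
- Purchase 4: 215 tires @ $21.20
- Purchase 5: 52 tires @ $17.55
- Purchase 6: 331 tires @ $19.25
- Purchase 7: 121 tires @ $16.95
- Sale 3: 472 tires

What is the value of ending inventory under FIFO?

Ending inventory = $7,055.95

Sale 1 (573) [FIFO — oldest first]: 245 @ $18.55 + 212 @ $18.00 + 116 @ $18.55 = $10,512.55
Sale 2 (284) [FIFO — oldest first]: 104 @ $18.55 + 180 @ $21.30 = $5,763.20
Sale 3 (472) [FIFO — oldest first]: 134 @ $21.30 + 215 @ $21.20 + 52 @ $17.55 + 71 @ $19.25 = $9,691.55
Total COGS = $10,512.55 + $5,763.20 + $9,691.55 = $25,967.30
Ending inventory: 260 @ $19.25 + 121 @ $16.95 = $7,055.95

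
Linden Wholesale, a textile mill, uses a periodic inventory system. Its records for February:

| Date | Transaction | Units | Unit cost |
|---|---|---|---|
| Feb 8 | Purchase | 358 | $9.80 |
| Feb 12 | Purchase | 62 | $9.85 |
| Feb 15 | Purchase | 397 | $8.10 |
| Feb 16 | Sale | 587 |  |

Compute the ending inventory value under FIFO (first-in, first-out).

Ending inventory = $1,863.00

Feb 16, 587 sold [FIFO — oldest first]: 358 @ $9.80 + 62 @ $9.85 + 167 @ $8.10 = $5,471.80
Ending inventory: 230 @ $8.10 = $1,863.00
Check: goods available $7,334.80 = COGS $5,471.80 + ending $1,863.00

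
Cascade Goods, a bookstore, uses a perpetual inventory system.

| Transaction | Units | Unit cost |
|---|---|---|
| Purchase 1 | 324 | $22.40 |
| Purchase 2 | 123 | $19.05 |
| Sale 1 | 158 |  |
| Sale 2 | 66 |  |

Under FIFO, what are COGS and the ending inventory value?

Sale 1 (158) [FIFO — oldest first]: 158 @ $22.40 = $3,539.20
Sale 2 (66) [FIFO — oldest first]: 66 @ $22.40 = $1,478.40
Total COGS = $3,539.20 + $1,478.40 = $5,017.60
Ending inventory: 100 @ $22.40 + 123 @ $19.05 = $4,583.15

COGS = $5,017.60; ending inventory = $4,583.15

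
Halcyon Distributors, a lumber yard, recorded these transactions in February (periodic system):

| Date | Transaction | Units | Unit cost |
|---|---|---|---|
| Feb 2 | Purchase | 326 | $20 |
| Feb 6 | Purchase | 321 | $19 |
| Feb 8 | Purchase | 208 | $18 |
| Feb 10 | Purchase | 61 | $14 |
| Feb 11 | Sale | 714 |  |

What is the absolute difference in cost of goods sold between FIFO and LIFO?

FIFO COGS: 326 @ $20 + 321 @ $19 + 67 @ $18 = $13,825
LIFO COGS: 61 @ $14 + 208 @ $18 + 321 @ $19 + 124 @ $20 = $13,177
Difference = |$13,825 − $13,177| = $648

$648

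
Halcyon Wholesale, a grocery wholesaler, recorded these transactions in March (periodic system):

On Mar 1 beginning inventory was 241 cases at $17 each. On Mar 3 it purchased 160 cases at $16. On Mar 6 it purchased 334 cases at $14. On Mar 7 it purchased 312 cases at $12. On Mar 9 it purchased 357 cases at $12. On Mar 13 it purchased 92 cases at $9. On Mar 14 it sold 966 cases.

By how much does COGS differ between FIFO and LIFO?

FIFO COGS: 241 @ $17 + 160 @ $16 + 334 @ $14 + 231 @ $12 = $14,105
LIFO COGS: 92 @ $9 + 357 @ $12 + 312 @ $12 + 205 @ $14 = $11,726
Difference = |$14,105 − $11,726| = $2,379

$2,379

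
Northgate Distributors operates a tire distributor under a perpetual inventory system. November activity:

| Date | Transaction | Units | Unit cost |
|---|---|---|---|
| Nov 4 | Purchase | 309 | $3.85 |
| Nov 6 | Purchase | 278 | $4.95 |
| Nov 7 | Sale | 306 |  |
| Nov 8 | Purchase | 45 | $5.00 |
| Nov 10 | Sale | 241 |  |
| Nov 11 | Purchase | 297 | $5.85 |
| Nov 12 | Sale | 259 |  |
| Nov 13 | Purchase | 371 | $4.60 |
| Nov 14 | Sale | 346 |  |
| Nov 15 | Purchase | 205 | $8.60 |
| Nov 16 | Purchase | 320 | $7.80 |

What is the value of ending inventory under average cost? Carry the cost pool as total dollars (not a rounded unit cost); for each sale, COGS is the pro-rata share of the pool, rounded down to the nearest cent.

After Nov 4: 309 on hand, pool $1,189.65 (≈ $3.8500 each)
After Nov 6: 587 on hand, pool $2,565.75 (≈ $4.3710 each)
Nov 7, sell 306: 306/587 × $2,565.75 → $1,337.51
After Nov 8: 326 on hand, pool $1,453.24 (≈ $4.4578 each)
Nov 10, sell 241: 241/326 × $1,453.24 → $1,074.32
After Nov 11: 382 on hand, pool $2,116.37 (≈ $5.5402 each)
Nov 12, sell 259: 259/382 × $2,116.37 → $1,434.92
After Nov 13: 494 on hand, pool $2,388.05 (≈ $4.8341 each)
Nov 14, sell 346: 346/494 × $2,388.05 → $1,672.60
After Nov 15: 353 on hand, pool $2,478.45 (≈ $7.0211 each)
After Nov 16: 673 on hand, pool $4,974.45 (≈ $7.3915 each)
Total COGS = $1,337.51 + $1,074.32 + $1,434.92 + $1,672.60 = $5,519.35
Ending inventory (cost pool remaining) = $4,974.45
Check: goods available $10,493.80 = COGS $5,519.35 + ending $4,974.45

Ending inventory = $4,974.45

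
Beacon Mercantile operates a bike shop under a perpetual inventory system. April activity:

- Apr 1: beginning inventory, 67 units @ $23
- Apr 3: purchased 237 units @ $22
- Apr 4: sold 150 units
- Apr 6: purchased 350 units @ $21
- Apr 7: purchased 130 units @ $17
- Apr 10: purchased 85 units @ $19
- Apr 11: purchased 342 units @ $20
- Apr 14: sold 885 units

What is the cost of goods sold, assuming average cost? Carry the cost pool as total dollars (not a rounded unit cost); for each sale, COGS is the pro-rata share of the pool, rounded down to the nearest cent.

After Apr 1: 67 on hand, pool $1,541.00 (≈ $23.0000 each)
After Apr 3: 304 on hand, pool $6,755.00 (≈ $22.2204 each)
Apr 4, sell 150: 150/304 × $6,755.00 → $3,333.05
After Apr 6: 504 on hand, pool $10,771.95 (≈ $21.3729 each)
After Apr 7: 634 on hand, pool $12,981.95 (≈ $20.4763 each)
After Apr 10: 719 on hand, pool $14,596.95 (≈ $20.3017 each)
After Apr 11: 1061 on hand, pool $21,436.95 (≈ $20.2045 each)
Apr 14, sell 885: 885/1061 × $21,436.95 → $17,880.96
Total COGS = $3,333.05 + $17,880.96 = $21,214.01
Ending inventory (cost pool remaining) = $3,555.99

COGS = $21,214.01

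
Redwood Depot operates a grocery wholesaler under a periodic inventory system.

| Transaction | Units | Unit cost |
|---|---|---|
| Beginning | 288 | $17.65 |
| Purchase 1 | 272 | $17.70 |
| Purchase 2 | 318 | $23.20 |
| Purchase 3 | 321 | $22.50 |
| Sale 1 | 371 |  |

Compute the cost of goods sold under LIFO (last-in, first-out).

Sale 1 (371) [LIFO — newest first]: 321 @ $22.50 + 50 @ $23.20 = $8,382.50
Ending inventory: 288 @ $17.65 + 272 @ $17.70 + 268 @ $23.20 = $16,115.20
Check: goods available $24,497.70 = COGS $8,382.50 + ending $16,115.20

COGS = $8,382.50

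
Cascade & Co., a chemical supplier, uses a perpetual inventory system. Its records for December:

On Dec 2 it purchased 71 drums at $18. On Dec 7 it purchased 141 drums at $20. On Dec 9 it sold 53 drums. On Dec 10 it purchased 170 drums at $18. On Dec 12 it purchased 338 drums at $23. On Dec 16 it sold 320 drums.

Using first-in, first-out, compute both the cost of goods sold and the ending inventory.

Dec 9, 53 sold [FIFO — oldest first]: 53 @ $18 = $954
Dec 16, 320 sold [FIFO — oldest first]: 18 @ $18 + 141 @ $20 + 161 @ $18 = $6,042
Total COGS = $954 + $6,042 = $6,996
Ending inventory: 9 @ $18 + 338 @ $23 = $7,936
Check: goods available $14,932 = COGS $6,996 + ending $7,936

COGS = $6,996; ending inventory = $7,936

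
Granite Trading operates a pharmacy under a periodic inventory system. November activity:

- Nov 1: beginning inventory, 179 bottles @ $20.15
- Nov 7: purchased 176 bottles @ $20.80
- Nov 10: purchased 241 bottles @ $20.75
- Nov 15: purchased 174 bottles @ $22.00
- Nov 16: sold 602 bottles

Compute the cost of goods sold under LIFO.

COGS = $12,711.20

Nov 16, 602 sold [LIFO — newest first]: 174 @ $22.00 + 241 @ $20.75 + 176 @ $20.80 + 11 @ $20.15 = $12,711.20
Ending inventory: 168 @ $20.15 = $3,385.20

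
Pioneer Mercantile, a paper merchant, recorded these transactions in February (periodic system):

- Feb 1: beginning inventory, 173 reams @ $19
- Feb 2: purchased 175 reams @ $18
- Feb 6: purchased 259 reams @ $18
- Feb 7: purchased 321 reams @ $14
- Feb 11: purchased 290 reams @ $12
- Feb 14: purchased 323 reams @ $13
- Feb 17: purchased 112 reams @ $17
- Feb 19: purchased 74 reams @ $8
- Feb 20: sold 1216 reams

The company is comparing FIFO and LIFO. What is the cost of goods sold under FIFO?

COGS = $19,049

FIFO COGS: 173 @ $19 + 175 @ $18 + 259 @ $18 + 321 @ $14 + 288 @ $12 = $19,049
LIFO COGS: 74 @ $8 + 112 @ $17 + 323 @ $13 + 290 @ $12 + 321 @ $14 + 96 @ $18 = $16,397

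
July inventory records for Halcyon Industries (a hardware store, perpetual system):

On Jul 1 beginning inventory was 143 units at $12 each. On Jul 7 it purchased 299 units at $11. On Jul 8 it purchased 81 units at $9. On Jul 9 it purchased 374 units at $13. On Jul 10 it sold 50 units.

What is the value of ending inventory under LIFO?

Ending inventory = $9,946

Jul 10, 50 sold [LIFO — newest first]: 50 @ $13 = $650
Ending inventory: 143 @ $12 + 299 @ $11 + 81 @ $9 + 324 @ $13 = $9,946
Check: goods available $10,596 = COGS $650 + ending $9,946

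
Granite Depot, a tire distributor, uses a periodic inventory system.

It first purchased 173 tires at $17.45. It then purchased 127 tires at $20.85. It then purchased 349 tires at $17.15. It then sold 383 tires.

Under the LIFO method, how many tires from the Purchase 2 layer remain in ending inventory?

Sale 1 (383) [LIFO — newest first]: 349 @ $17.15 + 34 @ $20.85 = $6,694.25
Ending inventory: 173 @ $17.45 + 93 @ $20.85 = $4,957.90
Check: goods available $11,652.15 = COGS $6,694.25 + ending $4,957.90

93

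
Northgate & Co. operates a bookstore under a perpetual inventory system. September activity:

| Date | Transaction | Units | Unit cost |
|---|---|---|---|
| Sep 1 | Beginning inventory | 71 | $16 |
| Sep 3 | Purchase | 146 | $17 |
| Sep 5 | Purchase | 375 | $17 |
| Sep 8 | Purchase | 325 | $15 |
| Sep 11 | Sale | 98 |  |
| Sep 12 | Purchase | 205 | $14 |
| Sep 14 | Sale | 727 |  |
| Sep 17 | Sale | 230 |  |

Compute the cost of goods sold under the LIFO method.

COGS = $16,666

Sep 11, 98 sold [LIFO — newest first]: 98 @ $15 = $1,470
Sep 14, 727 sold [LIFO — newest first]: 205 @ $14 + 227 @ $15 + 295 @ $17 = $11,290
Sep 17, 230 sold [LIFO — newest first]: 80 @ $17 + 146 @ $17 + 4 @ $16 = $3,906
Total COGS = $1,470 + $11,290 + $3,906 = $16,666
Ending inventory: 67 @ $16 = $1,072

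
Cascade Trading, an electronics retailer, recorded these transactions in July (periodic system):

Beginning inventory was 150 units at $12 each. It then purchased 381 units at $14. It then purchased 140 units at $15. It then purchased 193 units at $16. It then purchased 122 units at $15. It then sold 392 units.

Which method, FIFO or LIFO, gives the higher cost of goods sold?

LIFO

FIFO COGS: 150 @ $12 + 242 @ $14 = $5,188
LIFO COGS: 122 @ $15 + 193 @ $16 + 77 @ $15 = $6,073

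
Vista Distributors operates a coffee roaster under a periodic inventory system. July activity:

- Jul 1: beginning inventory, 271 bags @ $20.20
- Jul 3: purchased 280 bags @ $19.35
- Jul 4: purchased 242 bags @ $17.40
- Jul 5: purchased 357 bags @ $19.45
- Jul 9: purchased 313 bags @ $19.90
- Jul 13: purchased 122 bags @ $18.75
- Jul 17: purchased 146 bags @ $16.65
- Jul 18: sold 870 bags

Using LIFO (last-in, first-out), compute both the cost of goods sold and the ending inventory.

Jul 18, 870 sold [LIFO — newest first]: 146 @ $16.65 + 122 @ $18.75 + 313 @ $19.90 + 289 @ $19.45 = $16,568.15
Ending inventory: 271 @ $20.20 + 280 @ $19.35 + 242 @ $17.40 + 68 @ $19.45 = $16,425.60
Check: goods available $32,993.75 = COGS $16,568.15 + ending $16,425.60

COGS = $16,568.15; ending inventory = $16,425.60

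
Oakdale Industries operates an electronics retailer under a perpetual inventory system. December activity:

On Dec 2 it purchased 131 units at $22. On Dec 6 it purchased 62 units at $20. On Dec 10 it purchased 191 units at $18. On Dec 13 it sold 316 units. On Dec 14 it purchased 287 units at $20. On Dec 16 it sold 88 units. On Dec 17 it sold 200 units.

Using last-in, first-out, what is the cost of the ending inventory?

Ending inventory = $1,474

Dec 13, 316 sold [LIFO — newest first]: 191 @ $18 + 62 @ $20 + 63 @ $22 = $6,064
Dec 16, 88 sold [LIFO — newest first]: 88 @ $20 = $1,760
Dec 17, 200 sold [LIFO — newest first]: 199 @ $20 + 1 @ $22 = $4,002
Total COGS = $6,064 + $1,760 + $4,002 = $11,826
Ending inventory: 67 @ $22 = $1,474
Check: goods available $13,300 = COGS $11,826 + ending $1,474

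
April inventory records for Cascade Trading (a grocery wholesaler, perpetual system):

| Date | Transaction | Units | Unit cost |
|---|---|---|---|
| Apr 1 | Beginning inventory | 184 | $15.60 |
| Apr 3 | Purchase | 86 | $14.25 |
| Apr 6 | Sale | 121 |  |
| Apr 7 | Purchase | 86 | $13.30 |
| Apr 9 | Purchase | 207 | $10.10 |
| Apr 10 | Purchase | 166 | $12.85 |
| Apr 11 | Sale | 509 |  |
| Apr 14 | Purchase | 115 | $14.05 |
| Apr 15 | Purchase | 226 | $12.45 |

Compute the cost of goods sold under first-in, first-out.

Apr 6, 121 sold [FIFO — oldest first]: 121 @ $15.60 = $1,887.60
Apr 11, 509 sold [FIFO — oldest first]: 63 @ $15.60 + 86 @ $14.25 + 86 @ $13.30 + 207 @ $10.10 + 67 @ $12.85 = $6,303.75
Total COGS = $1,887.60 + $6,303.75 = $8,191.35
Ending inventory: 99 @ $12.85 + 115 @ $14.05 + 226 @ $12.45 = $5,701.60

COGS = $8,191.35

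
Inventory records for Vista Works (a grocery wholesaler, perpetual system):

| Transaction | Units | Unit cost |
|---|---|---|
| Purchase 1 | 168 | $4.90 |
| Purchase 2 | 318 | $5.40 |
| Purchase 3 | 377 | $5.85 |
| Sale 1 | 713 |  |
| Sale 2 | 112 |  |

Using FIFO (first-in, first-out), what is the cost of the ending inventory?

Sale 1 (713) [FIFO — oldest first]: 168 @ $4.90 + 318 @ $5.40 + 227 @ $5.85 = $3,868.35
Sale 2 (112) [FIFO — oldest first]: 112 @ $5.85 = $655.20
Total COGS = $3,868.35 + $655.20 = $4,523.55
Ending inventory: 38 @ $5.85 = $222.30
Check: goods available $4,745.85 = COGS $4,523.55 + ending $222.30

Ending inventory = $222.30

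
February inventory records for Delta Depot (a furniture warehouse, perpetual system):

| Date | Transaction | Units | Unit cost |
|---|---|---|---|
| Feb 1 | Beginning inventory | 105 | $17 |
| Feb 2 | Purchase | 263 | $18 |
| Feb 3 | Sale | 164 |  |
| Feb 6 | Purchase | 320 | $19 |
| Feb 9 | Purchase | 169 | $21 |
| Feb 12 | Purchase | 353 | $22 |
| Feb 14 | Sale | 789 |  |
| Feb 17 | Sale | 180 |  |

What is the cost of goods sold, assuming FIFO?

Feb 3, 164 sold [FIFO — oldest first]: 105 @ $17 + 59 @ $18 = $2,847
Feb 14, 789 sold [FIFO — oldest first]: 204 @ $18 + 320 @ $19 + 169 @ $21 + 96 @ $22 = $15,413
Feb 17, 180 sold [FIFO — oldest first]: 180 @ $22 = $3,960
Total COGS = $2,847 + $15,413 + $3,960 = $22,220
Ending inventory: 77 @ $22 = $1,694
Check: goods available $23,914 = COGS $22,220 + ending $1,694

COGS = $22,220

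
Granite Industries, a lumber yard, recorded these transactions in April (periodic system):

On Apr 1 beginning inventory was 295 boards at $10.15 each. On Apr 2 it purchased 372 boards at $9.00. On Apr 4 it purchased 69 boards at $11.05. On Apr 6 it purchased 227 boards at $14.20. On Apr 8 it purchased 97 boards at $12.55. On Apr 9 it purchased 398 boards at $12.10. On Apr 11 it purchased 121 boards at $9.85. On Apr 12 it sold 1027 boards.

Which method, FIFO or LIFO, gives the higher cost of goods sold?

LIFO

FIFO COGS: 295 @ $10.15 + 372 @ $9.00 + 69 @ $11.05 + 227 @ $14.20 + 64 @ $12.55 = $11,131.30
LIFO COGS: 121 @ $9.85 + 398 @ $12.10 + 97 @ $12.55 + 227 @ $14.20 + 69 @ $11.05 + 115 @ $9.00 = $12,245.85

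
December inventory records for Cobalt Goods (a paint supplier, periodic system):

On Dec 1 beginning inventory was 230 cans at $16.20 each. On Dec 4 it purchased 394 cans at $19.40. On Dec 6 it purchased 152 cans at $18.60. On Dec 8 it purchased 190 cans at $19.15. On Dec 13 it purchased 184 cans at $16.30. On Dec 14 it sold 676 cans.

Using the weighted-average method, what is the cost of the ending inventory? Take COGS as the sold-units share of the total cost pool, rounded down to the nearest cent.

Ending inventory = $8,587.44

Dec 14, sell 676: 676/1150 × $20,834.50 → $12,247.06
Ending inventory (cost pool remaining) = $8,587.44
Check: goods available $20,834.50 = COGS $12,247.06 + ending $8,587.44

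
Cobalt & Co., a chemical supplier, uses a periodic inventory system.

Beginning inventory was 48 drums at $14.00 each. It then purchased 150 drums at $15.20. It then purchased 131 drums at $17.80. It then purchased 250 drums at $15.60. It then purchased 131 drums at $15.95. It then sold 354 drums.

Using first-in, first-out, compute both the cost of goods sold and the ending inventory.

COGS = $5,673.80; ending inventory = $5,599.45

Sale 1 (354) [FIFO — oldest first]: 48 @ $14.00 + 150 @ $15.20 + 131 @ $17.80 + 25 @ $15.60 = $5,673.80
Ending inventory: 225 @ $15.60 + 131 @ $15.95 = $5,599.45
Check: goods available $11,273.25 = COGS $5,673.80 + ending $5,599.45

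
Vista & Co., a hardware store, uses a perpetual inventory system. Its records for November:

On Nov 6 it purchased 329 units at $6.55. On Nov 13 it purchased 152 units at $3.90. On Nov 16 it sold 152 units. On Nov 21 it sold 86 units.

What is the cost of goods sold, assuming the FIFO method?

Nov 16, 152 sold [FIFO — oldest first]: 152 @ $6.55 = $995.60
Nov 21, 86 sold [FIFO — oldest first]: 86 @ $6.55 = $563.30
Total COGS = $995.60 + $563.30 = $1,558.90
Ending inventory: 91 @ $6.55 + 152 @ $3.90 = $1,188.85
Check: goods available $2,747.75 = COGS $1,558.90 + ending $1,188.85

COGS = $1,558.90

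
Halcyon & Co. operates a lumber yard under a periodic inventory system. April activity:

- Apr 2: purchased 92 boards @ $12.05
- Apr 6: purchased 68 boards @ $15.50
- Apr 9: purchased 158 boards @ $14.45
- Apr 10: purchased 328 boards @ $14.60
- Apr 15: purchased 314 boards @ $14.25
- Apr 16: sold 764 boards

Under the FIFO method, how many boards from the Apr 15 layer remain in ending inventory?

196

Apr 16, 764 sold [FIFO — oldest first]: 92 @ $12.05 + 68 @ $15.50 + 158 @ $14.45 + 328 @ $14.60 + 118 @ $14.25 = $10,916.00
Ending inventory: 196 @ $14.25 = $2,793.00
Check: goods available $13,709.00 = COGS $10,916.00 + ending $2,793.00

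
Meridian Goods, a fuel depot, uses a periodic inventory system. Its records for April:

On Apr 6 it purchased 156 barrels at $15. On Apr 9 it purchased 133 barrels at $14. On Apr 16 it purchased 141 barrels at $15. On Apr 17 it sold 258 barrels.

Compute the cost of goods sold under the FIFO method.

COGS = $3,768

Apr 17, 258 sold [FIFO — oldest first]: 156 @ $15 + 102 @ $14 = $3,768
Ending inventory: 31 @ $14 + 141 @ $15 = $2,549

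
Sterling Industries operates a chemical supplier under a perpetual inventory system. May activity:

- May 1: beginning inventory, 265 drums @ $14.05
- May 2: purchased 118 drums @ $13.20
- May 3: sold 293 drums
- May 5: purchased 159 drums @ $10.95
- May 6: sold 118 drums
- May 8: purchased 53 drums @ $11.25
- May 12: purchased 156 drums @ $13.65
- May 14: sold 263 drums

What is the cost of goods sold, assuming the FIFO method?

May 3, 293 sold [FIFO — oldest first]: 265 @ $14.05 + 28 @ $13.20 = $4,092.85
May 6, 118 sold [FIFO — oldest first]: 90 @ $13.20 + 28 @ $10.95 = $1,494.60
May 14, 263 sold [FIFO — oldest first]: 131 @ $10.95 + 53 @ $11.25 + 79 @ $13.65 = $3,109.05
Total COGS = $4,092.85 + $1,494.60 + $3,109.05 = $8,696.50
Ending inventory: 77 @ $13.65 = $1,051.05
Check: goods available $9,747.55 = COGS $8,696.50 + ending $1,051.05

COGS = $8,696.50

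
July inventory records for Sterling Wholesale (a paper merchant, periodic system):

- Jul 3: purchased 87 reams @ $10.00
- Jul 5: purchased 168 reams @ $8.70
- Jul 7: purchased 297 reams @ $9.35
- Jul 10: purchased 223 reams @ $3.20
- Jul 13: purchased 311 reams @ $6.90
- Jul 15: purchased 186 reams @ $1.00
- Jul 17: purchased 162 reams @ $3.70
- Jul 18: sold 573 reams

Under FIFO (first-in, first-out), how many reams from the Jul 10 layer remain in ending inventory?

Jul 18, 573 sold [FIFO — oldest first]: 87 @ $10.00 + 168 @ $8.70 + 297 @ $9.35 + 21 @ $3.20 = $5,175.75
Ending inventory: 202 @ $3.20 + 311 @ $6.90 + 186 @ $1.00 + 162 @ $3.70 = $3,577.70

202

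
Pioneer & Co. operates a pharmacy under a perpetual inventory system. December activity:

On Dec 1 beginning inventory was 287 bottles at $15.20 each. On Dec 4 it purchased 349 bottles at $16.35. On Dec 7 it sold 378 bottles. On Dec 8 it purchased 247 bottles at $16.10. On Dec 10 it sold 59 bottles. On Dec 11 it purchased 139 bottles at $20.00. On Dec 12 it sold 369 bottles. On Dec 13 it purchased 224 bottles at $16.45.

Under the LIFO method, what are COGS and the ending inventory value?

COGS = $13,542.05; ending inventory = $6,968.00

Dec 7, 378 sold [LIFO — newest first]: 349 @ $16.35 + 29 @ $15.20 = $6,146.95
Dec 10, 59 sold [LIFO — newest first]: 59 @ $16.10 = $949.90
Dec 12, 369 sold [LIFO — newest first]: 139 @ $20.00 + 188 @ $16.10 + 42 @ $15.20 = $6,445.20
Total COGS = $6,146.95 + $949.90 + $6,445.20 = $13,542.05
Ending inventory: 216 @ $15.20 + 224 @ $16.45 = $6,968.00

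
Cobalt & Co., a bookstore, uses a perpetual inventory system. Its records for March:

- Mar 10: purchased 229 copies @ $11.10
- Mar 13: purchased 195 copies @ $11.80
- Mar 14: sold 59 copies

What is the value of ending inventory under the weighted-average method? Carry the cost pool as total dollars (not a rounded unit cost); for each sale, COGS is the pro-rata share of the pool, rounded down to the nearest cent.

Ending inventory = $4,169.01

After Mar 10: 229 on hand, pool $2,541.90 (≈ $11.1000 each)
After Mar 13: 424 on hand, pool $4,842.90 (≈ $11.4219 each)
Mar 14, sell 59: 59/424 × $4,842.90 → $673.89
Ending inventory (cost pool remaining) = $4,169.01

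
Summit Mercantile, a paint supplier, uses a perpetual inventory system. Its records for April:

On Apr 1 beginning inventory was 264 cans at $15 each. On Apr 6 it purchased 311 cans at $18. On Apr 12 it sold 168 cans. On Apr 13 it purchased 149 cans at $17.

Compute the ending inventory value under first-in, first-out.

Apr 12, 168 sold [FIFO — oldest first]: 168 @ $15 = $2,520
Ending inventory: 96 @ $15 + 311 @ $18 + 149 @ $17 = $9,571
Check: goods available $12,091 = COGS $2,520 + ending $9,571

Ending inventory = $9,571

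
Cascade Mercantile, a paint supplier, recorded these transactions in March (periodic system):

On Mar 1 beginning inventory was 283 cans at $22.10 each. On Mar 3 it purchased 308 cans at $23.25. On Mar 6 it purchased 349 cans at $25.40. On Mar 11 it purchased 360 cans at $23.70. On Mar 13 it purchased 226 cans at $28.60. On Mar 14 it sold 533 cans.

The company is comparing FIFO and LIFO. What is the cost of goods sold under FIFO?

FIFO COGS: 283 @ $22.10 + 250 @ $23.25 = $12,066.80
LIFO COGS: 226 @ $28.60 + 307 @ $23.70 = $13,739.50

COGS = $12,066.80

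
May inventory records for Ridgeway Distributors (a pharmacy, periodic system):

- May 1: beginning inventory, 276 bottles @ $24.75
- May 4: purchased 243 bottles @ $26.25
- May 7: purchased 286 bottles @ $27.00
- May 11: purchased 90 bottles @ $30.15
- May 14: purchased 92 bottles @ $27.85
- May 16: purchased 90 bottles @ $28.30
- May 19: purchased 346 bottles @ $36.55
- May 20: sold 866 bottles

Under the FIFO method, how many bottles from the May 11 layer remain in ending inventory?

29

May 20, 866 sold [FIFO — oldest first]: 276 @ $24.75 + 243 @ $26.25 + 286 @ $27.00 + 61 @ $30.15 = $22,770.90
Ending inventory: 29 @ $30.15 + 92 @ $27.85 + 90 @ $28.30 + 346 @ $36.55 = $18,629.85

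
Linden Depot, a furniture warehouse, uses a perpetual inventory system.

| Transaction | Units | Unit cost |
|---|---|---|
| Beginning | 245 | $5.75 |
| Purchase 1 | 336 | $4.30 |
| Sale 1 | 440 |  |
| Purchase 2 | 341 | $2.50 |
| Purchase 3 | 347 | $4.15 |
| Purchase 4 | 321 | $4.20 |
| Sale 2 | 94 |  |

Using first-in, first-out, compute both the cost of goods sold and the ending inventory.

Sale 1 (440) [FIFO — oldest first]: 245 @ $5.75 + 195 @ $4.30 = $2,247.25
Sale 2 (94) [FIFO — oldest first]: 94 @ $4.30 = $404.20
Total COGS = $2,247.25 + $404.20 = $2,651.45
Ending inventory: 47 @ $4.30 + 341 @ $2.50 + 347 @ $4.15 + 321 @ $4.20 = $3,842.85

COGS = $2,651.45; ending inventory = $3,842.85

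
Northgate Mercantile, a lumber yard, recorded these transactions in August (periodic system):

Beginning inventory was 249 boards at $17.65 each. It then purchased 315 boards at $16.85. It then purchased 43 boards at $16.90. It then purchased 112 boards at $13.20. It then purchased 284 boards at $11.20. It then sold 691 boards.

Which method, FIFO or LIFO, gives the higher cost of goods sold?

FIFO COGS: 249 @ $17.65 + 315 @ $16.85 + 43 @ $16.90 + 84 @ $13.20 = $11,538.10
LIFO COGS: 284 @ $11.20 + 112 @ $13.20 + 43 @ $16.90 + 252 @ $16.85 = $9,632.10

FIFO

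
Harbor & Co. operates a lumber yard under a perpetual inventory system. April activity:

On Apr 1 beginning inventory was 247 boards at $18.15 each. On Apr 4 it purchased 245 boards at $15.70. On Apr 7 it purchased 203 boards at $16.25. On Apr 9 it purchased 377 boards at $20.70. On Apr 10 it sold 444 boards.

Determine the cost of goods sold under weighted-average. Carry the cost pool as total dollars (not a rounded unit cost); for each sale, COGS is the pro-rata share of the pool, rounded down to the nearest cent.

COGS = $8,048.41

After Apr 1: 247 on hand, pool $4,483.05 (≈ $18.1500 each)
After Apr 4: 492 on hand, pool $8,329.55 (≈ $16.9300 each)
After Apr 7: 695 on hand, pool $11,628.30 (≈ $16.7314 each)
After Apr 9: 1072 on hand, pool $19,432.20 (≈ $18.1271 each)
Apr 10, sell 444: 444/1072 × $19,432.20 → $8,048.41
Ending inventory (cost pool remaining) = $11,383.79
Check: goods available $19,432.20 = COGS $8,048.41 + ending $11,383.79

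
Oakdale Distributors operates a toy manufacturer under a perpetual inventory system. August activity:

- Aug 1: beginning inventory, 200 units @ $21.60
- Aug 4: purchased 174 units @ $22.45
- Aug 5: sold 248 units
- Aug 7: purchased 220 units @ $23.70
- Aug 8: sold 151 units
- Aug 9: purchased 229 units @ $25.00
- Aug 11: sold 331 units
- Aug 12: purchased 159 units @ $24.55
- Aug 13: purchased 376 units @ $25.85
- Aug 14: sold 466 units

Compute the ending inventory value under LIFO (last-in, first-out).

Aug 5, 248 sold [LIFO — newest first]: 174 @ $22.45 + 74 @ $21.60 = $5,504.70
Aug 8, 151 sold [LIFO — newest first]: 151 @ $23.70 = $3,578.70
Aug 11, 331 sold [LIFO — newest first]: 229 @ $25.00 + 69 @ $23.70 + 33 @ $21.60 = $8,073.10
Aug 14, 466 sold [LIFO — newest first]: 376 @ $25.85 + 90 @ $24.55 = $11,929.10
Total COGS = $5,504.70 + $3,578.70 + $8,073.10 + $11,929.10 = $29,085.60
Ending inventory: 93 @ $21.60 + 69 @ $24.55 = $3,702.75

Ending inventory = $3,702.75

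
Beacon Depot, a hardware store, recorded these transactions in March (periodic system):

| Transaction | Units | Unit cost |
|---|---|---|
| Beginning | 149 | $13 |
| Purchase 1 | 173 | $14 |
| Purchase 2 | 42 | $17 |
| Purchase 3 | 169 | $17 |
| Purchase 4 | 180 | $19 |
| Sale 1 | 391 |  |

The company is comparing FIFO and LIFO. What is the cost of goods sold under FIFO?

FIFO COGS: 149 @ $13 + 173 @ $14 + 42 @ $17 + 27 @ $17 = $5,532
LIFO COGS: 180 @ $19 + 169 @ $17 + 42 @ $17 = $7,007

COGS = $5,532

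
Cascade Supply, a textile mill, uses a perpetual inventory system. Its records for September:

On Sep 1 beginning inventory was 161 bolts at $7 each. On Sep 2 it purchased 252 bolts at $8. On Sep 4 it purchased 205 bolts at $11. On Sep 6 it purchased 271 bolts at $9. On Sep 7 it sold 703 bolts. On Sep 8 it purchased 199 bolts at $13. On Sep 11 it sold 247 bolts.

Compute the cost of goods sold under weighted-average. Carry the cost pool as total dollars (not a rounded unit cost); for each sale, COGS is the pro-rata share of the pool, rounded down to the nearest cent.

After Sep 1: 161 on hand, pool $1,127.00 (≈ $7.0000 each)
After Sep 2: 413 on hand, pool $3,143.00 (≈ $7.6102 each)
After Sep 4: 618 on hand, pool $5,398.00 (≈ $8.7346 each)
After Sep 6: 889 on hand, pool $7,837.00 (≈ $8.8155 each)
Sep 7, sell 703: 703/889 × $7,837.00 → $6,197.31
After Sep 8: 385 on hand, pool $4,226.69 (≈ $10.9784 each)
Sep 11, sell 247: 247/385 × $4,226.69 → $2,711.66
Total COGS = $6,197.31 + $2,711.66 = $8,908.97
Ending inventory (cost pool remaining) = $1,515.03

COGS = $8,908.97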